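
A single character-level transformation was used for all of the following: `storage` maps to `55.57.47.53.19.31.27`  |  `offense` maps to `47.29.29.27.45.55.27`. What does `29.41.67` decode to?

fly

Each letter becomes 2×(its alphabet position, a=1..z=26) + 17.
Undoing it on 29.41.67: 29→(29−17)÷2=6=f, 41→(41−17)÷2=12=l, 67→(67−17)÷2=25=y.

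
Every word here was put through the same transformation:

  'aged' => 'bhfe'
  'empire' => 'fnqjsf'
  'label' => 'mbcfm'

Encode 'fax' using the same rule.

It's a constant shift of +1 (ROT1).
On fax: f+1=g, a+1=b, x+1=y.

gby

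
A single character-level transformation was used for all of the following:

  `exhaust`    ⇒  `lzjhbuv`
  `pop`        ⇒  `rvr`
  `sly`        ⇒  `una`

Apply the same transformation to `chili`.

The shift depends on letter class: consonant x→z is +2, but vowel e→l is +7. The rule splits by letter class: vowels +7, consonants +2.
For chili: c(cons)+2=e, h(cons)+2=j, i(vowel)+7=p, l(cons)+2=n, i(vowel)+7=p.

ejpnp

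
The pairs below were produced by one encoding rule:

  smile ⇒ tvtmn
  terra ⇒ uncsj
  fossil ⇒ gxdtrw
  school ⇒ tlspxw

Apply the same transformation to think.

A repeating key of period 3 is used — shifts +1, +9, +11 over and over.
For think: t+1=u, h+9=q, i+11=t, n+1=o, k+9=t.

uqtot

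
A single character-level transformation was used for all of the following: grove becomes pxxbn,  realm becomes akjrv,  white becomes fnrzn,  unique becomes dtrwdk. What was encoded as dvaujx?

uproar

Shifts by position in grove: pos 0: g→p (+9), pos 1: r→x (+6), pos 2: o→x (+9), pos 3: v→b (+6) — repeating every 2. It's a Vigenère-style cipher with numeric key [9,6]: position i shifts by key[i mod 2].
Decoding dvaujx: d−9=u, v−6=p, a−9=r, u−6=o, j−9=a, x−6=r.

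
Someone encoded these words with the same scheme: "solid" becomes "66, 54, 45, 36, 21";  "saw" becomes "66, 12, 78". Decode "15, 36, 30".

Each letter becomes 3×(its alphabet position, a=1..z=26) + 9.
Decoding 15, 36, 30: 15→(15−9)÷3=2=b, 36→(36−9)÷3=9=i, 30→(30−9)÷3=7=g.

big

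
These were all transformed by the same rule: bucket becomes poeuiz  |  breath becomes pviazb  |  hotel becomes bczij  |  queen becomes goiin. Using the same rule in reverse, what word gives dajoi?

value

b(1)→p(15) and u(20)→o(14) fit y≡15x+0 (mod 26); the inverse of 15 mod 26 is 7. Each letter's alphabet position (a=0..z=25) is mapped through 15·x+0 mod 26 — an affine cipher.
Reversing it on dajoi: d(3)→7·(3−0)≡21=v; a(0)→7·(0−0)≡0=a; j(9)→7·(9−0)≡11=l; o(14)→7·(14−0)≡20=u; i(8)→7·(8−0)≡4=e (all mod 26).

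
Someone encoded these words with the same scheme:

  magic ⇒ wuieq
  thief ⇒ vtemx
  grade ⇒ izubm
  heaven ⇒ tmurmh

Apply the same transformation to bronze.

Treating letters as 0–25, the rule is x ↦ 11x + 20 (mod 26).
Applying it to bronze: b(1)→11·1+20≡5=f; r(17)→11·17+20≡25=z; o(14)→11·14+20≡18=s; n(13)→11·13+20≡7=h; z(25)→11·25+20≡9=j; e(4)→11·4+20≡12=m (all mod 26).

fzshjm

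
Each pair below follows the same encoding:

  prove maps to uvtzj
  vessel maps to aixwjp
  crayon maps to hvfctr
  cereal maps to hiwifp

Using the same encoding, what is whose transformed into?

It's a Vigenère-style cipher with numeric key [5,4]: position i shifts by key[i mod 2].
For whose: w+5=b, h+4=l, o+5=t, s+4=w, e+5=j.

bltwj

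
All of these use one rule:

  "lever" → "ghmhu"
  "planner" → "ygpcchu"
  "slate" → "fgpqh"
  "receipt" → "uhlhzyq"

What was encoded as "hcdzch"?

engine

l(11)→g(6) and e(4)→h(7) fit y≡11x+15 (mod 26); the inverse of 11 mod 26 is 19. Treating letters as 0–25, the rule is x ↦ 11x + 15 (mod 26).
Reversing it on hcdzch: h(7)→19·(7−15)≡4=e; c(2)→19·(2−15)≡13=n; d(3)→19·(3−15)≡6=g; z(25)→19·(25−15)≡8=i; c(2)→19·(2−15)≡13=n; h(7)→19·(7−15)≡4=e (all mod 26).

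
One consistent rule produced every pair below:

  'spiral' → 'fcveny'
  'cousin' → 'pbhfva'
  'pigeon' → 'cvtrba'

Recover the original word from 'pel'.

cry

Compare letters: s→f is +13, p→c is +13, i→v is +13 — a constant shift. It's a constant shift of +13 (ROT13).
Decoding pel: p−13=c, e−13=r, l−13=y.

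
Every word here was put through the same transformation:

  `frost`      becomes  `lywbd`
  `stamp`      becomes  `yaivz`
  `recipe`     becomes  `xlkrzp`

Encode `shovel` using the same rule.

yoweow

The shift increases by 1 at each position, starting from +6: 6, 7, 8, ….
On shovel: s+6=y, h+7=o, o+8=w, v+9=e, e+10=o, l+11=w.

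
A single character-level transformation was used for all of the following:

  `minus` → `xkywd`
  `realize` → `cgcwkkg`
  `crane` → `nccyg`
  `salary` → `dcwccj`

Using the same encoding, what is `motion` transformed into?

The rule splits by letter class: vowels +2, consonants +11.
On motion: m(cons)+11=x, o(vowel)+2=q, t(cons)+11=e, i(vowel)+2=k, o(vowel)+2=q, n(cons)+11=y.

xqekqy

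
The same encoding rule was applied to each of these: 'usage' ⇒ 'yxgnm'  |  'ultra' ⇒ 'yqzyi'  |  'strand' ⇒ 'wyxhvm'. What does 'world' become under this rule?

In usage: u→y is +4, s→x is +5, a→g is +6, g→n is +7 — the shift increases by 1 each position. The shift increases by 1 at each position, starting from +4: 4, 5, 6, ….
On world: w+4=a, o+5=t, r+6=x, l+7=s, d+8=l.

atxsl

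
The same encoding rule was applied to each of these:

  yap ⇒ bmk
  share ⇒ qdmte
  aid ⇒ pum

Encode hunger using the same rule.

The output letters match the input read backwards, each shifted +12: yap reversed is pay. The word is reversed, then every letter is shifted forward by 12.
For hunger: reverse → regnuh; then shift: r+12=d, e+12=q, g+12=s, n+12=z, u+12=g, h+12=t.

dqszgt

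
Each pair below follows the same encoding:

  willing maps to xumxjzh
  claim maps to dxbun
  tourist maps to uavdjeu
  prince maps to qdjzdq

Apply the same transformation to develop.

Shifts by position in willing: pos 0: w→x (+1), pos 1: i→u (+12), pos 2: l→m (+1), pos 3: l→x (+12) — repeating every 2. A repeating key of period 2 is used — shifts +1, +12 over and over.
On develop: d+1=e, e+12=q, v+1=w, e+12=q, l+1=m, o+12=a, p+1=q.

eqwqmaq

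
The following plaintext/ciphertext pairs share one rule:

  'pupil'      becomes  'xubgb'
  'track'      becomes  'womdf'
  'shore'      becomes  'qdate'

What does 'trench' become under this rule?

The output letters match the input read backwards, each shifted +12: pupil reversed is lipup. Read the word backwards and shift each letter +12.
On trench: reverse → hcnert; then shift: h+12=t, c+12=o, n+12=z, e+12=q, r+12=d, t+12=f.

tozqdf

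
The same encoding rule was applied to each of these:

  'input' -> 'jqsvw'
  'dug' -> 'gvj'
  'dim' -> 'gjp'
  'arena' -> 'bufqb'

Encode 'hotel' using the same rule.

The shift depends on letter class: consonant n→q is +3, but vowel i→j is +1. Vowels shift forward by 1 and consonants shift forward by 3.
For hotel: h(cons)+3=k, o(vowel)+1=p, t(cons)+3=w, e(vowel)+1=f, l(cons)+3=o.

kpwfo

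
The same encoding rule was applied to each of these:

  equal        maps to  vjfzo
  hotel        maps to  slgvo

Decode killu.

Each pair mirrors across the alphabet (e↔v, q↔j, u↔f): positions sum to 25. Each letter is replaced by its mirror in the alphabet: a↔z, b↔y, c↔x, and so on (the Atbash cipher).
Reversing it on killu: k↔p, i↔r, l↔o, l↔o, u↔f.

proof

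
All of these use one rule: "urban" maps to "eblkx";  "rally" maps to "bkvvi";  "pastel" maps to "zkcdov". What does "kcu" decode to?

ask

Compare letters: u→e is +10, r→b is +10, b→l is +10 — a constant shift. Each letter is shifted forward by 10 in the alphabet (a Caesar shift of +10).
Reversing it on kcu: k−10=a, c−10=s, u−10=k.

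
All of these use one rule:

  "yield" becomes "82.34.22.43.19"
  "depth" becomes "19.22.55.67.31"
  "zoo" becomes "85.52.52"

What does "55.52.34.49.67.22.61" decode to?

y(#25)→82 and i(#9)→34: differences scale by 3, so n = 3·pos + 7. The formula is n = 3×(alphabet index, a=1) + 7.
Undoing it on 55.52.34.49.67.22.61: 55→(55−7)÷3=16=p, 52→(52−7)÷3=15=o, 34→(34−7)÷3=9=i, 49→(49−7)÷3=14=n, 67→(67−7)÷3=20=t, 22→(22−7)÷3=5=e, 61→(61−7)÷3=18=r.

pointer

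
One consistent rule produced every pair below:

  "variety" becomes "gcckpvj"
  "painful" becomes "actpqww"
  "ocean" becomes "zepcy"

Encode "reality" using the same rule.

cglntvj

The shifts repeat in a cycle of length 2: positions 0,1,… shift by +11, +2, then the pattern repeats.
Applying it to reality: r+11=c, e+2=g, a+11=l, l+2=n, i+11=t, t+2=v, y+11=j.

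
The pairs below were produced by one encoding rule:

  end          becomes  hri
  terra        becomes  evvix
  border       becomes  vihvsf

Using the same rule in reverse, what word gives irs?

one

The output letters match the input read backwards, each shifted +4: end reversed is dne. The word is reversed, then every letter is shifted forward by 4.
Decoding irs: shift back: i−4=e, r−4=n, s−4=o → eno; then reverse → one.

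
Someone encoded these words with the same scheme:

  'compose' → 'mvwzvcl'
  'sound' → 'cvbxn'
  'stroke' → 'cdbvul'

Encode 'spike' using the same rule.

The shift depends on letter class: consonant c→m is +10, but vowel o→v is +7. Two shifts are in play — +7 for a/e/i/o/u, +10 for every other letter.
On spike: s(cons)+10=c, p(cons)+10=z, i(vowel)+7=p, k(cons)+10=u, e(vowel)+7=l.

czpul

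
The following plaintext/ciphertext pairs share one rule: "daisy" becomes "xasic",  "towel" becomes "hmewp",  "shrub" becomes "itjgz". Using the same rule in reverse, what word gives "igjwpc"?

d(3)→x(23) and a(0)→a(0) fit y≡25x+0 (mod 26); the inverse of 25 mod 26 is 25. Treating letters as 0–25, the rule is x ↦ 25x + 0 (mod 26).
Undoing it on igjwpc: i(8)→25·(8−0)≡18=s; g(6)→25·(6−0)≡20=u; j(9)→25·(9−0)≡17=r; w(22)→25·(22−0)≡4=e; p(15)→25·(15−0)≡11=l; c(2)→25·(2−0)≡24=y (all mod 26).

surely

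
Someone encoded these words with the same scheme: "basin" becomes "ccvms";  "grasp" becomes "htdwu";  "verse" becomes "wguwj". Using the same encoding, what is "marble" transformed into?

ncufqk

In basin: b→c is +1, a→c is +2, s→v is +3, i→m is +4 — the shift increases by 1 each position. Each letter shifts forward by (position + 1), i.e. 1, 2, 3, … — the shift grows by one for each successive letter.
Applying it to marble: m+1=n, a+2=c, r+3=u, b+4=f, l+5=q, e+6=k.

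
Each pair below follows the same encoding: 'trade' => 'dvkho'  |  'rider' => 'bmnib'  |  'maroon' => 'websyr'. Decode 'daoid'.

Shifts by position in trade: pos 0: t→d (+10), pos 1: r→v (+4), pos 2: a→k (+10), pos 3: d→h (+4) — repeating every 2. It's a Vigenère-style cipher with numeric key [10,4]: position i shifts by key[i mod 2].
Reversing it on daoid: d−10=t, a−4=w, o−10=e, i−4=e, d−10=t.

tweet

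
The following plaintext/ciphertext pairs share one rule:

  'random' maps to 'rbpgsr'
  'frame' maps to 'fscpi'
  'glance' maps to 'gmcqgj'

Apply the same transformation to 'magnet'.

mbiqiy

The shift increases by 1 at each position, starting from +0: 0, 1, 2, ….
On magnet: m+0=m, a+1=b, g+2=i, n+3=q, e+4=i, t+5=y.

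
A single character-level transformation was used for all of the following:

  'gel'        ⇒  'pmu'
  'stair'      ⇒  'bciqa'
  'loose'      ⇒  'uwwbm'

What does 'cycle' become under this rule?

lhlum

The shift depends on letter class: consonant g→p is +9, but vowel e→m is +8. Vowels shift forward by 8 and consonants shift forward by 9.
For cycle: c(cons)+9=l, y(cons)+9=h, c(cons)+9=l, l(cons)+9=u, e(vowel)+8=m.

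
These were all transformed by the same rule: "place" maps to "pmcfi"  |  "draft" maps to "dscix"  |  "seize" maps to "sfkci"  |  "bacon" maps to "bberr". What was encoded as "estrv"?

In place: p→p is +0, l→m is +1, a→c is +2, c→f is +3 — the shift increases by 1 each position. The shift increases by 1 at each position, starting from +0: 0, 1, 2, ….
Undoing it on estrv: e−0=e, s−1=r, t−2=r, r−3=o, v−4=r.

error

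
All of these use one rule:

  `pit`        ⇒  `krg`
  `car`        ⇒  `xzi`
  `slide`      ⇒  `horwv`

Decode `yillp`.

Letters are reflected about the middle of the alphabet (position → 25−position): Atbash.
Decoding yillp: y↔b, i↔r, l↔o, l↔o, p↔k.

brook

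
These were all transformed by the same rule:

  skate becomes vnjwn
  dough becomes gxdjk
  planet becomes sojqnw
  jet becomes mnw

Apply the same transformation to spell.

vsnoo

The shift depends on letter class: consonant s→v is +3, but vowel a→j is +9. The rule splits by letter class: vowels +9, consonants +3.
Applying it to spell: s(cons)+3=v, p(cons)+3=s, e(vowel)+9=n, l(cons)+3=o, l(cons)+3=o.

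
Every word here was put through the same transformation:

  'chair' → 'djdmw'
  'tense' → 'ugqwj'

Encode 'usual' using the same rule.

vuxeq

Letter i (0-indexed) is shifted by i+1, so successive shifts are 1, 2, 3, ….
Applying it to usual: u+1=v, s+2=u, u+3=x, a+4=e, l+5=q.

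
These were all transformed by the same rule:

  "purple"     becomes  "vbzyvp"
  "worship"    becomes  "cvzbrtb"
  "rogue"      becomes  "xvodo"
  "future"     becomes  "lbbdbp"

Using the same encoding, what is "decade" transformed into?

In purple: p→v is +6, u→b is +7, r→z is +8, p→y is +9 — the shift increases by 1 each position. Letter i (0-indexed) is shifted by i+6, so successive shifts are 6, 7, 8, ….
For decade: d+6=j, e+7=l, c+8=k, a+9=j, d+10=n, e+11=p.

jlkjnp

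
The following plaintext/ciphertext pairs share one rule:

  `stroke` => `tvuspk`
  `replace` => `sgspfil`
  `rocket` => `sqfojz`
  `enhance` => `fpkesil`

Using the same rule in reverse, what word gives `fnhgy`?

In stroke: s→t is +1, t→v is +2, r→u is +3, o→s is +4 — the shift increases by 1 each position. Each letter shifts forward by (position + 1), i.e. 1, 2, 3, … — the shift grows by one for each successive letter.
Undoing it on fnhgy: f−1=e, n−2=l, h−3=e, g−4=c, y−5=t.

elect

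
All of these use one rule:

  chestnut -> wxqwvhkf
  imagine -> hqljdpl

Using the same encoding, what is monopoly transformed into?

borsrqrp

Read the word backwards and shift each letter +3.
On monopoly: reverse → yloponom; then shift: y+3=b, l+3=o, o+3=r, p+3=s, o+3=r, n+3=q, o+3=r, m+3=p.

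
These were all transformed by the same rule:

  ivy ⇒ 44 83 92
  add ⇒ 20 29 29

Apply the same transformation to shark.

Each letter becomes 3×(its alphabet position, a=1..z=26) + 17.
On shark: s=19→74, h=8→41, a=1→20, r=18→71, k=11→50.

74 41 20 71 50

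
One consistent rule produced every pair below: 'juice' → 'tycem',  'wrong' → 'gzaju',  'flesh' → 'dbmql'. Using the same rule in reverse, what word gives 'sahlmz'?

j(9)→t(19) and u(20)→y(24) fit y≡17x+22 (mod 26); the inverse of 17 mod 26 is 23. This is an affine cipher: with a=0,…,z=25, each position x becomes (17x+22) mod 26.
Decoding sahlmz: s(18)→23·(18−22)≡12=m; a(0)→23·(0−22)≡14=o; h(7)→23·(7−22)≡19=t; l(11)→23·(11−22)≡7=h; m(12)→23·(12−22)≡4=e; z(25)→23·(25−22)≡17=r (all mod 26).

mother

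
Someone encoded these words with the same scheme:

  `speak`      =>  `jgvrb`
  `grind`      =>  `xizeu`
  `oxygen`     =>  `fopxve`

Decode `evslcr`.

nebula

Each letter is shifted forward by 17 in the alphabet (a Caesar shift of +17).
Reversing it on evslcr: e−17=n, v−17=e, s−17=b, l−17=u, c−17=l, r−17=a.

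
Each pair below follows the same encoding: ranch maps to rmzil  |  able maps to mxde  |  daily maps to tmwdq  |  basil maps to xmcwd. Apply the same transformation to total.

r(17)→r(17) and a(0)→m(12) fit y≡11x+12 (mod 26); the inverse of 11 mod 26 is 19. This is an affine cipher: with a=0,…,z=25, each position x becomes (11x+12) mod 26.
For total: t(19)→11·19+12≡13=n; o(14)→11·14+12≡10=k; t(19)→11·19+12≡13=n; a(0)→11·0+12≡12=m; l(11)→11·11+12≡3=d (all mod 26).

nknmd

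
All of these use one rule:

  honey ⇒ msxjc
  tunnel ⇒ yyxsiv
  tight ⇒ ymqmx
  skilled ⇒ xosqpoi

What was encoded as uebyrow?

partner

Shifts by position in honey: pos 0: h→m (+5), pos 1: o→s (+4), pos 2: n→x (+10), pos 3: e→j (+5), pos 4: y→c (+4) — repeating every 3. It's a Vigenère-style cipher with numeric key [5,4,10]: position i shifts by key[i mod 3].
Decoding uebyrow: u−5=p, e−4=a, b−10=r, y−5=t, r−4=n, o−10=e, w−5=r.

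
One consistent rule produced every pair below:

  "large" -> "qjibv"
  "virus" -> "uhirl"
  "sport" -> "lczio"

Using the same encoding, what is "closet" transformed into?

Treating letters as 0–25, the rule is x ↦ 3x + 9 (mod 26).
Applying it to closet: c(2)→3·2+9≡15=p; l(11)→3·11+9≡16=q; o(14)→3·14+9≡25=z; s(18)→3·18+9≡11=l; e(4)→3·4+9≡21=v; t(19)→3·19+9≡14=o (all mod 26).

pqzlvo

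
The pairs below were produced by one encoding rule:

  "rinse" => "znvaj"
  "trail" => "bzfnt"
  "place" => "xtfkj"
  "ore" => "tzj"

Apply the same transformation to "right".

The shift depends on letter class: consonant r→z is +8, but vowel i→n is +5. Two shifts are in play — +5 for a/e/i/o/u, +8 for every other letter.
For right: r(cons)+8=z, i(vowel)+5=n, g(cons)+8=o, h(cons)+8=p, t(cons)+8=b.

znopb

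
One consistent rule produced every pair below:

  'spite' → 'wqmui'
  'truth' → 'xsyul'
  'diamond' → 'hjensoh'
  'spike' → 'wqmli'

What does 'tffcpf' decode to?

The shifts repeat in a cycle of length 2: positions 0,1,… shift by +4, +1, then the pattern repeats.
Reversing it on tffcpf: t−4=p, f−1=e, f−4=b, c−1=b, p−4=l, f−1=e.

pebble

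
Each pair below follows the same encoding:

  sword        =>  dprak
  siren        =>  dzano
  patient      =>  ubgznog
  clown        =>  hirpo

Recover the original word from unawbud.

s(18)→d(3) and w(22)→p(15) fit y≡3x+1 (mod 26); the inverse of 3 mod 26 is 9. Treating letters as 0–25, the rule is x ↦ 3x + 1 (mod 26).
Decoding unawbud: u(20)→9·(20−1)≡15=p; n(13)→9·(13−1)≡4=e; a(0)→9·(0−1)≡17=r; w(22)→9·(22−1)≡7=h; b(1)→9·(1−1)≡0=a; u(20)→9·(20−1)≡15=p; d(3)→9·(3−1)≡18=s (all mod 26).

perhaps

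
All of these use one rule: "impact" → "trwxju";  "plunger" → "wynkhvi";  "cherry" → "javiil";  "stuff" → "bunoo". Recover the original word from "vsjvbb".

i(8)→t(19) and m(12)→r(17) fit y≡19x+23 (mod 26); the inverse of 19 mod 26 is 11. This is an affine cipher: with a=0,…,z=25, each position x becomes (19x+23) mod 26.
Undoing it on vsjvbb: v(21)→11·(21−23)≡4=e; s(18)→11·(18−23)≡23=x; j(9)→11·(9−23)≡2=c; v(21)→11·(21−23)≡4=e; b(1)→11·(1−23)≡18=s; b(1)→11·(1−23)≡18=s (all mod 26).

excess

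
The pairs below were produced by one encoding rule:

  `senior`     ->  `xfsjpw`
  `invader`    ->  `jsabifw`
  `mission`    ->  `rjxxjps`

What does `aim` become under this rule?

Two shifts are in play — +1 for a/e/i/o/u, +5 for every other letter.
On aim: a(vowel)+1=b, i(vowel)+1=j, m(cons)+5=r.

bjr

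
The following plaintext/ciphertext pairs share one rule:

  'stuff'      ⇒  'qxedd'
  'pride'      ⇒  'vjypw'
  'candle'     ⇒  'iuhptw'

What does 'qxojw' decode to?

Each letter's alphabet position (a=0..z=25) is mapped through 7·x+20 mod 26 — an affine cipher.
Undoing it on qxojw: q(16)→15·(16−20)≡18=s; x(23)→15·(23−20)≡19=t; o(14)→15·(14−20)≡14=o; j(9)→15·(9−20)≡17=r; w(22)→15·(22−20)≡4=e (all mod 26).

store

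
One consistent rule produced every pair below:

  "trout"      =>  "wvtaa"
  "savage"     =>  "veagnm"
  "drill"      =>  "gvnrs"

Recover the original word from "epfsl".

Each letter shifts forward by (position + 3), i.e. 3, 4, 5, … — the shift grows by one for each successive letter.
Reversing it on epfsl: e−3=b, p−4=l, f−5=a, s−6=m, l−7=e.

blame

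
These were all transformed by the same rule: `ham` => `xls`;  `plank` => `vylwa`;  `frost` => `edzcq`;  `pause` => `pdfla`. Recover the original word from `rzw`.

The output letters match the input read backwards, each shifted +11: ham reversed is mah. The word is reversed, then every letter is shifted forward by 11.
Reversing it on rzw: shift back: r−11=g, z−11=o, w−11=l → gol; then reverse → log.

log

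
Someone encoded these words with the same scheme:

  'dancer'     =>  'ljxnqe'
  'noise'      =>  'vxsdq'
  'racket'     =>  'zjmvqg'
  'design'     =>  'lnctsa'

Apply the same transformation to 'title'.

brdwq

In dancer: d→l is +8, a→j is +9, n→x is +10, c→n is +11 — the shift increases by 1 each position. The shift increases by 1 at each position, starting from +8: 8, 9, 10, ….
On title: t+8=b, i+9=r, t+10=d, l+11=w, e+12=q.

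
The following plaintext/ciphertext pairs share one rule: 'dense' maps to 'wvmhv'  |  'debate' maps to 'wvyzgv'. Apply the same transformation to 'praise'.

This is the alphabet-reversal cipher (Atbash): a becomes z, b becomes y, etc.
For praise: p↔k, r↔i, a↔z, i↔r, s↔h, e↔v.

kizrhv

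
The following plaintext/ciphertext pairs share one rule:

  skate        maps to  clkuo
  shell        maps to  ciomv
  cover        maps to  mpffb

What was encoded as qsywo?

grove

Shifts by position in skate: pos 0: s→c (+10), pos 1: k→l (+1), pos 2: a→k (+10), pos 3: t→u (+1) — repeating every 2. It's a Vigenère-style cipher with numeric key [10,1]: position i shifts by key[i mod 2].
Undoing it on qsywo: q−10=g, s−1=r, y−10=o, w−1=v, o−10=e.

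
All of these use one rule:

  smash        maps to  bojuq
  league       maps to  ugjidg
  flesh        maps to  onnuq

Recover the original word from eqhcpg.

Shifts by position in smash: pos 0: s→b (+9), pos 1: m→o (+2), pos 2: a→j (+9), pos 3: s→u (+2) — repeating every 2. It's a Vigenère-style cipher with numeric key [9,2]: position i shifts by key[i mod 2].
Undoing it on eqhcpg: e−9=v, q−2=o, h−9=y, c−2=a, p−9=g, g−2=e.

voyage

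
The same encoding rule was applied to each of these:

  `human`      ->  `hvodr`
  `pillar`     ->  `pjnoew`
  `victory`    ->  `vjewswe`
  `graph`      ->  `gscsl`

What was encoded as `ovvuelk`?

In human: h→h is +0, u→v is +1, m→o is +2, a→d is +3 — the shift increases by 1 each position. Letter i (0-indexed) is shifted by i+0, so successive shifts are 0, 1, 2, ….
Reversing it on ovvuelk: o−0=o, v−1=u, v−2=t, u−3=r, e−4=a, l−5=g, k−6=e.

outrage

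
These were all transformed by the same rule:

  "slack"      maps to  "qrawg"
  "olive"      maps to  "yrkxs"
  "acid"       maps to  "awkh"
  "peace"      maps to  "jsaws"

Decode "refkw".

s(18)→q(16) and l(11)→r(17) fit y≡11x+0 (mod 26); the inverse of 11 mod 26 is 19. This is an affine cipher: with a=0,…,z=25, each position x becomes (11x+0) mod 26.
Undoing it on refkw: r(17)→19·(17−0)≡11=l; e(4)→19·(4−0)≡24=y; f(5)→19·(5−0)≡17=r; k(10)→19·(10−0)≡8=i; w(22)→19·(22−0)≡2=c (all mod 26).

lyric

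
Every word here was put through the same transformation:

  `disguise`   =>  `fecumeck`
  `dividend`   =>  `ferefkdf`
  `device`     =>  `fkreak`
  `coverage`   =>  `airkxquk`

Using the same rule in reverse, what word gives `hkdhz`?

d(3)→f(5) and i(8)→e(4) fit y≡5x+16 (mod 26); the inverse of 5 mod 26 is 21. Each letter's alphabet position (a=0..z=25) is mapped through 5·x+16 mod 26 — an affine cipher.
Decoding hkdhz: h(7)→21·(7−16)≡19=t; k(10)→21·(10−16)≡4=e; d(3)→21·(3−16)≡13=n; h(7)→21·(7−16)≡19=t; z(25)→21·(25−16)≡7=h (all mod 26).

tenth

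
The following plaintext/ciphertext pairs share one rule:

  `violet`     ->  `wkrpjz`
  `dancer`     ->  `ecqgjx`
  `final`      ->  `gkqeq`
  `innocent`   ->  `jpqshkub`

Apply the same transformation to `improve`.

josvtbl

In violet: v→w is +1, i→k is +2, o→r is +3, l→p is +4 — the shift increases by 1 each position. Each letter shifts forward by (position + 1), i.e. 1, 2, 3, … — the shift grows by one for each successive letter.
For improve: i+1=j, m+2=o, p+3=s, r+4=v, o+5=t, v+6=b, e+7=l.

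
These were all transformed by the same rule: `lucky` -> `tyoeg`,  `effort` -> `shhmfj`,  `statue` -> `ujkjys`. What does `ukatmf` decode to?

sailor

l(11)→t(19) and u(20)→y(24) fit y≡15x+10 (mod 26); the inverse of 15 mod 26 is 7. Each letter's alphabet position (a=0..z=25) is mapped through 15·x+10 mod 26 — an affine cipher.
Undoing it on ukatmf: u(20)→7·(20−10)≡18=s; k(10)→7·(10−10)≡0=a; a(0)→7·(0−10)≡8=i; t(19)→7·(19−10)≡11=l; m(12)→7·(12−10)≡14=o; f(5)→7·(5−10)≡17=r (all mod 26).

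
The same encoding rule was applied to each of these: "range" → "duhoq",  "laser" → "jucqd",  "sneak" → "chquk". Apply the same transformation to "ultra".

ajbdu

r(17)→d(3) and a(0)→u(20) fit y≡25x+20 (mod 26); the inverse of 25 mod 26 is 25. Treating letters as 0–25, the rule is x ↦ 25x + 20 (mod 26).
On ultra: u(20)→25·20+20≡0=a; l(11)→25·11+20≡9=j; t(19)→25·19+20≡1=b; r(17)→25·17+20≡3=d; a(0)→25·0+20≡20=u (all mod 26).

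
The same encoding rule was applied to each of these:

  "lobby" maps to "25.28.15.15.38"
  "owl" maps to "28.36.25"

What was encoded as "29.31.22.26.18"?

prime

l is letter #12 and maps to 25: an offset of 13. Each letter is replaced by its alphabet position (a=1..z=26) + 13.
Undoing it on 29.31.22.26.18: 29→(29−13)÷1=16=p, 31→(31−13)÷1=18=r, 22→(22−13)÷1=9=i, 26→(26−13)÷1=13=m, 18→(18−13)÷1=5=e.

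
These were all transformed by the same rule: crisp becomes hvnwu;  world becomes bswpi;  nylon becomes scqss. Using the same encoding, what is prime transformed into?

uvnqj

Shifts by position in crisp: pos 0: c→h (+5), pos 1: r→v (+4), pos 2: i→n (+5), pos 3: s→w (+4) — repeating every 2. A repeating key of period 2 is used — shifts +5, +4 over and over.
For prime: p+5=u, r+4=v, i+5=n, m+4=q, e+5=j.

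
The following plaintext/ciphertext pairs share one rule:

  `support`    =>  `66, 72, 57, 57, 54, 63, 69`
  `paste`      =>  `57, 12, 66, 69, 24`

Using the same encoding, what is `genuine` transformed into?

30, 24, 51, 72, 36, 51, 24

s(#19)→66 and u(#21)→72: differences scale by 3, so n = 3·pos + 9. With a=1..z=26, the number is 3·pos + 9.
On genuine: g=7→30, e=5→24, n=14→51, u=21→72, i=9→36, n=14→51, e=5→24.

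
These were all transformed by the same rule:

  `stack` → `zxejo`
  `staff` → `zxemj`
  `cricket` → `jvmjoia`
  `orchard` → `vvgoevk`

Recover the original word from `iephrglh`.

The shifts repeat in a cycle of length 3: positions 0,1,… shift by +7, +4, +4, then the pattern repeats.
Undoing it on iephrglh: i−7=b, e−4=a, p−4=l, h−7=a, r−4=n, g−4=c, l−7=e, h−4=d.

balanced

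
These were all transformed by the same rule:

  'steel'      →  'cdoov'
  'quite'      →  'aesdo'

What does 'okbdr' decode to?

Each letter is shifted forward by 10 in the alphabet (a Caesar shift of +10).
Undoing it on okbdr: o−10=e, k−10=a, b−10=r, d−10=t, r−10=h.

earth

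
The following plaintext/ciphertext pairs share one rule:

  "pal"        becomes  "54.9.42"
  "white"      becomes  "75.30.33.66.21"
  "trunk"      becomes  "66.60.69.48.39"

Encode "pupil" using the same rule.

p(#16)→54 and a(#1)→9: differences scale by 3, so n = 3·pos + 6. Each letter becomes 3×(its alphabet position, a=1..z=26) + 6.
On pupil: p=16→54, u=21→69, p=16→54, i=9→33, l=12→42.

54.69.54.33.42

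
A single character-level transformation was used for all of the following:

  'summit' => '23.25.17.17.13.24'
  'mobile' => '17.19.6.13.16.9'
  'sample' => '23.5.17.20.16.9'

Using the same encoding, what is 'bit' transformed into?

6.13.24

s is letter #19 and maps to 23: an offset of 4. Each letter is replaced by its alphabet position (a=1..z=26) + 4.
Applying it to bit: b=2→6, i=9→13, t=20→24.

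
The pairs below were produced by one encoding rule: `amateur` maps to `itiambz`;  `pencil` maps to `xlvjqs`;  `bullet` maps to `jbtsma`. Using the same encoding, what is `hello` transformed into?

pltsw

Shifts by position in amateur: pos 0: a→i (+8), pos 1: m→t (+7), pos 2: a→i (+8), pos 3: t→a (+7) — repeating every 2. The shifts repeat in a cycle of length 2: positions 0,1,… shift by +8, +7, then the pattern repeats.
Applying it to hello: h+8=p, e+7=l, l+8=t, l+7=s, o+8=w.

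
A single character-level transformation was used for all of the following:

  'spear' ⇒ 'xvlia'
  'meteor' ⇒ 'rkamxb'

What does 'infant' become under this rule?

ntmiwd

In spear: s→x is +5, p→v is +6, e→l is +7, a→i is +8 — the shift increases by 1 each position. Each letter shifts forward by (position + 5), i.e. 5, 6, 7, … — the shift grows by one for each successive letter.
On infant: i+5=n, n+6=t, f+7=m, a+8=i, n+9=w, t+10=d.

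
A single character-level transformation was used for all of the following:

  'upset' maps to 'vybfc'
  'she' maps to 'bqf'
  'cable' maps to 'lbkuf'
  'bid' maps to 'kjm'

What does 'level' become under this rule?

ufefu

The shift depends on letter class: consonant p→y is +9, but vowel u→v is +1. The rule splits by letter class: vowels +1, consonants +9.
On level: l(cons)+9=u, e(vowel)+1=f, v(cons)+9=e, e(vowel)+1=f, l(cons)+9=u.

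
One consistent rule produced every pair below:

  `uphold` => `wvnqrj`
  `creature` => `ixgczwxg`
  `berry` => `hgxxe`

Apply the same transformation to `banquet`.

Two shifts are in play — +2 for a/e/i/o/u, +6 for every other letter.
On banquet: b(cons)+6=h, a(vowel)+2=c, n(cons)+6=t, q(cons)+6=w, u(vowel)+2=w, e(vowel)+2=g, t(cons)+6=z.

hctwwgz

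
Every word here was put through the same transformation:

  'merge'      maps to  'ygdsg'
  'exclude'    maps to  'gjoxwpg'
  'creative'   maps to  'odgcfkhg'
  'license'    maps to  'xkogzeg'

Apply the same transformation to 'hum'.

twy

Vowels shift forward by 2 and consonants shift forward by 12.
For hum: h(cons)+12=t, u(vowel)+2=w, m(cons)+12=y.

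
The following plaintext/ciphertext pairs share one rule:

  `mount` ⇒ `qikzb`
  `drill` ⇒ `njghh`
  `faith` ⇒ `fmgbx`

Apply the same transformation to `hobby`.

Treating letters as 0–25, the rule is x ↦ 9x + 12 (mod 26).
For hobby: h(7)→9·7+12≡23=x; o(14)→9·14+12≡8=i; b(1)→9·1+12≡21=v; b(1)→9·1+12≡21=v; y(24)→9·24+12≡20=u (all mod 26).

xivvu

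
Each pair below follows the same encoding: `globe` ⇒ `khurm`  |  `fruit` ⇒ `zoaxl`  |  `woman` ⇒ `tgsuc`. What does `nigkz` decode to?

The output letters match the input read backwards, each shifted +6: globe reversed is ebolg. Read the word backwards and shift each letter +6.
Undoing it on nigkz: shift back: n−6=h, i−6=c, g−6=a, k−6=e, z−6=t → hcaet; then reverse → teach.

teach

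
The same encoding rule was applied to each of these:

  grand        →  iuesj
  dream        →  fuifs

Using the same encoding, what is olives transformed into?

In grand: g→i is +2, r→u is +3, a→e is +4, n→s is +5 — the shift increases by 1 each position. The shift increases by 1 at each position, starting from +2: 2, 3, 4, ….
Applying it to olives: o+2=q, l+3=o, i+4=m, v+5=a, e+6=k, s+7=z.

qomakz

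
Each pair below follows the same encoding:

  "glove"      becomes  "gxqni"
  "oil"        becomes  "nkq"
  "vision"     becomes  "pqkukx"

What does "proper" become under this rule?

tgrqtr

The output letters match the input read backwards, each shifted +2: glove reversed is evolg. The word is reversed, then every letter is shifted forward by 2.
On proper: reverse → reporp; then shift: r+2=t, e+2=g, p+2=r, o+2=q, r+2=t, p+2=r.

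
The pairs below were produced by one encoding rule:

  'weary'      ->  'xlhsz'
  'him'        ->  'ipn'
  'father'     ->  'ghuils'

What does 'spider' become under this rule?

The shift depends on letter class: consonant w→x is +1, but vowel e→l is +7. Vowels shift forward by 7 and consonants shift forward by 1.
For spider: s(cons)+1=t, p(cons)+1=q, i(vowel)+7=p, d(cons)+1=e, e(vowel)+7=l, r(cons)+1=s.

tqpels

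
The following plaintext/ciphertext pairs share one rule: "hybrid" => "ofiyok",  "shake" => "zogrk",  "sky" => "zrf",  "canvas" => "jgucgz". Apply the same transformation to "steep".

zakkw

The shift depends on letter class: consonant h→o is +7, but vowel i→o is +6. The rule splits by letter class: vowels +6, consonants +7.
For steep: s(cons)+7=z, t(cons)+7=a, e(vowel)+6=k, e(vowel)+6=k, p(cons)+7=w.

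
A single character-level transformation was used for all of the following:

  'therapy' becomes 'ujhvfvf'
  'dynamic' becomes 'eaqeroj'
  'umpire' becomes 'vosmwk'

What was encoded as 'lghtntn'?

keeping

In therapy: t→u is +1, h→j is +2, e→h is +3, r→v is +4 — the shift increases by 1 each position. Letter i (0-indexed) is shifted by i+1, so successive shifts are 1, 2, 3, ….
Decoding lghtntn: l−1=k, g−2=e, h−3=e, t−4=p, n−5=i, t−6=n, n−7=g.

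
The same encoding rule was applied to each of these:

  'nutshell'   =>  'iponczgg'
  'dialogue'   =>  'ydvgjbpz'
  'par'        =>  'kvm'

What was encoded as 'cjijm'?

Compare letters: n→i is +21, u→p is +21, t→o is +21 — a constant shift. Every letter moves 21 places later in the alphabet, wrapping around z→a.
Decoding cjijm: c−21=h, j−21=o, i−21=n, j−21=o, m−21=r.

honor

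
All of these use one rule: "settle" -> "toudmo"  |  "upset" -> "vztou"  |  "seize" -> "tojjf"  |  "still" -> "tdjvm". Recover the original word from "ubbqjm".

tragic

Shifts by position in settle: pos 0: s→t (+1), pos 1: e→o (+10), pos 2: t→u (+1), pos 3: t→d (+10) — repeating every 2. It's a Vigenère-style cipher with numeric key [1,10]: position i shifts by key[i mod 2].
Undoing it on ubbqjm: u−1=t, b−10=r, b−1=a, q−10=g, j−1=i, m−10=c.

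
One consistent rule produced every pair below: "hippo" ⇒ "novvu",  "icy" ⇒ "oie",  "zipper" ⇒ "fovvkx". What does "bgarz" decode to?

vault

Compare letters: h→n is +6, i→o is +6, p→v is +6 — a constant shift. It's a constant shift of +6 (ROT6).
Reversing it on bgarz: b−6=v, g−6=a, a−6=u, r−6=l, z−6=t.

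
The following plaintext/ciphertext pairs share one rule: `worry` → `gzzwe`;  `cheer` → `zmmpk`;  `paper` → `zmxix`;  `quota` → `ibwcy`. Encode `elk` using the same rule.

stm

The word is reversed, then every letter is shifted forward by 8.
Applying it to elk: reverse → kle; then shift: k+8=s, l+8=t, e+8=m.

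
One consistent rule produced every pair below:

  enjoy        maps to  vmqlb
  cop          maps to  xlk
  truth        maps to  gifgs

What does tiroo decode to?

Each pair mirrors across the alphabet (e↔v, n↔m, j↔q): positions sum to 25. Letters are reflected about the middle of the alphabet (position → 25−position): Atbash.
Reversing it on tiroo: t↔g, i↔r, r↔i, o↔l, o↔l.

grill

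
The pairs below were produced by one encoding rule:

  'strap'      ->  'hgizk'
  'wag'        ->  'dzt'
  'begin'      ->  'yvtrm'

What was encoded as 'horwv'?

Each letter is replaced by its mirror in the alphabet: a↔z, b↔y, c↔x, and so on (the Atbash cipher).
Reversing it on horwv: h↔s, o↔l, r↔i, w↔d, v↔e.

slide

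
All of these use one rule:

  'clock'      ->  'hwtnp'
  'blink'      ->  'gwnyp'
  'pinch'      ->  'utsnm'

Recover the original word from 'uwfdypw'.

Shifts by position in clock: pos 0: c→h (+5), pos 1: l→w (+11), pos 2: o→t (+5), pos 3: c→n (+11) — repeating every 2. The shifts repeat in a cycle of length 2: positions 0,1,… shift by +5, +11, then the pattern repeats.
Reversing it on uwfdypw: u−5=p, w−11=l, f−5=a, d−11=s, y−5=t, p−11=e, w−5=r.

plaster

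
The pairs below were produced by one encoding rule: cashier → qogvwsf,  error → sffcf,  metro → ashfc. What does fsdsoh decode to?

repeat

Compare letters: c→q is +14, a→o is +14, s→g is +14 — a constant shift. Every letter moves 14 places later in the alphabet, wrapping around z→a.
Reversing it on fsdsoh: f−14=r, s−14=e, d−14=p, s−14=e, o−14=a, h−14=t.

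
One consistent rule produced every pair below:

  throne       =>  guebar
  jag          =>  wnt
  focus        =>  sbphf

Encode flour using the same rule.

Compare letters: t→g is +13, h→u is +13, r→e is +13 — a constant shift. Each letter is shifted forward by 13 in the alphabet (a Caesar shift of +13).
For flour: f+13=s, l+13=y, o+13=b, u+13=h, r+13=e.

sybhe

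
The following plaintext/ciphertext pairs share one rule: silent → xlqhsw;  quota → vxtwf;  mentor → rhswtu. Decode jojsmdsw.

The shifts repeat in a cycle of length 2: positions 0,1,… shift by +5, +3, then the pattern repeats.
Decoding jojsmdsw: j−5=e, o−3=l, j−5=e, s−3=p, m−5=h, d−3=a, s−5=n, w−3=t.

elephant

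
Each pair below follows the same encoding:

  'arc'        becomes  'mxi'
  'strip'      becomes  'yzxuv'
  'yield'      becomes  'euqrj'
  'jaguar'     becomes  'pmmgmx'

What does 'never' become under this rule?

The shift depends on letter class: consonant r→x is +6, but vowel a→m is +12. Two shifts are in play — +12 for a/e/i/o/u, +6 for every other letter.
Applying it to never: n(cons)+6=t, e(vowel)+12=q, v(cons)+6=b, e(vowel)+12=q, r(cons)+6=x.

tqbqx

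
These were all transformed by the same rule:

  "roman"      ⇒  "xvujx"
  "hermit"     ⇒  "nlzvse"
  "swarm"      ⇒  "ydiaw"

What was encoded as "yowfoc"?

shower

In roman: r→x is +6, o→v is +7, m→u is +8, a→j is +9 — the shift increases by 1 each position. The shift increases by 1 at each position, starting from +6: 6, 7, 8, ….
Undoing it on yowfoc: y−6=s, o−7=h, w−8=o, f−9=w, o−10=e, c−11=r.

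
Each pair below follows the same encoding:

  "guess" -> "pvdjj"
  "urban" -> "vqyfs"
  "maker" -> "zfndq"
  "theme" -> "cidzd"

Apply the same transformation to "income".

bsrlzd

This is an affine cipher: with a=0,…,z=25, each position x becomes (19x+5) mod 26.
For income: i(8)→19·8+5≡1=b; n(13)→19·13+5≡18=s; c(2)→19·2+5≡17=r; o(14)→19·14+5≡11=l; m(12)→19·12+5≡25=z; e(4)→19·4+5≡3=d (all mod 26).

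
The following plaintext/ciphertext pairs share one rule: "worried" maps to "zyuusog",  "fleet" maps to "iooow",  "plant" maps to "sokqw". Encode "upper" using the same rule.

essou

Vowels shift forward by 10 and consonants shift forward by 3.
For upper: u(vowel)+10=e, p(cons)+3=s, p(cons)+3=s, e(vowel)+10=o, r(cons)+3=u.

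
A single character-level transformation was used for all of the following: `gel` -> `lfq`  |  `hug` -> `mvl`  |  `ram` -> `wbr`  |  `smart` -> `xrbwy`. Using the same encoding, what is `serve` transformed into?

The shift depends on letter class: consonant g→l is +5, but vowel e→f is +1. Two shifts are in play — +1 for a/e/i/o/u, +5 for every other letter.
For serve: s(cons)+5=x, e(vowel)+1=f, r(cons)+5=w, v(cons)+5=a, e(vowel)+1=f.

xfwaf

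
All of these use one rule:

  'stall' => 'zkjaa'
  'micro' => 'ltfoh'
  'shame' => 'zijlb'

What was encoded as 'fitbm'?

Each letter's alphabet position (a=0..z=25) is mapped through 11·x+9 mod 26 — an affine cipher.
Undoing it on fitbm: f(5)→19·(5−9)≡2=c; i(8)→19·(8−9)≡7=h; t(19)→19·(19−9)≡8=i; b(1)→19·(1−9)≡4=e; m(12)→19·(12−9)≡5=f (all mod 26).

chief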